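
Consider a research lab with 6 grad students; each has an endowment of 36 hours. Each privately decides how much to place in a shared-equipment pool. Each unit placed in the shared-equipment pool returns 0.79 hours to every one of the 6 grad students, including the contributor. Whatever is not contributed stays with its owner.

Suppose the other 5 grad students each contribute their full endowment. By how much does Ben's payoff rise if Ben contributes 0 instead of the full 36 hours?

7.56 hours

Switching from a contribution of 36 to 0 lets Ben keep an extra 36 hours, but lowers the shared-equipment pool by 36, which costs Ben their own share of that drop: 0.79 × 36 = 28.44.
Net gain = 36 − 28.44 = 7.56. The private return per contributed unit (0.79) is below 1, so free-riding is indeed the best response regardless of what the others do.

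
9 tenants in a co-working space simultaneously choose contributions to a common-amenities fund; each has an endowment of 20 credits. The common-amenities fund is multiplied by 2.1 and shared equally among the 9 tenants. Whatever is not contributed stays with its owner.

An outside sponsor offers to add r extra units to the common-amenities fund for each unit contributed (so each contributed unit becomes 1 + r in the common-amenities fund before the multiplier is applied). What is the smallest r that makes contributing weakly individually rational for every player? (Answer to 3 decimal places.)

With matching at rate r, one contributed unit becomes (1 + r) in the common-amenities fund and returns 2.1 × (1 + r) / 9 to the contributor.
Setting this equal to 1: 1 + r = 9/2.1 = 4.2857.
So the minimum matching rate is r = 4.2857 − 1 = 3.286.

3.286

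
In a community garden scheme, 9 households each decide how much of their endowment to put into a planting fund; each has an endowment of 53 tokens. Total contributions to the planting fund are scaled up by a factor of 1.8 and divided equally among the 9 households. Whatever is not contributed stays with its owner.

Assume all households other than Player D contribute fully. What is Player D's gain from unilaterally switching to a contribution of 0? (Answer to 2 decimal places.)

42.40 tokens

Switching from a contribution of 53 to 0 lets Player D keep an extra 53 tokens, but lowers the planting fund by 53, which costs Player D their own share of that drop: 1.8/9 × 53 = 10.60.
Net gain = 53 − 10.60 = 42.40. The private return per contributed unit (0.2000) is below 1, so free-riding is indeed the best response regardless of what the others do.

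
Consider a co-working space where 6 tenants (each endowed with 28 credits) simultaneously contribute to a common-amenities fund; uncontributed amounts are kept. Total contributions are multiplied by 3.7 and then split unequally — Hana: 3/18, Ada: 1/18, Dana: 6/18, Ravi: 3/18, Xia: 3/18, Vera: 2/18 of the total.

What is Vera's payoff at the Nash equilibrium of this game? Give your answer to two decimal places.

For player j, contributing a unit is worthwhile iff 3.7 × (j's share) ≥ 1, i.e. iff j's share is at least 0.2703.
Only Dana (6/18) clears that bar, contributing 28; the remaining 5 contribute 0. Total contributed: 28.
Vera keeps 28 and receives 3.7 × 28 × 2/18 = 11.51 from the common-amenities fund, for a payoff of 39.51.

39.51 credits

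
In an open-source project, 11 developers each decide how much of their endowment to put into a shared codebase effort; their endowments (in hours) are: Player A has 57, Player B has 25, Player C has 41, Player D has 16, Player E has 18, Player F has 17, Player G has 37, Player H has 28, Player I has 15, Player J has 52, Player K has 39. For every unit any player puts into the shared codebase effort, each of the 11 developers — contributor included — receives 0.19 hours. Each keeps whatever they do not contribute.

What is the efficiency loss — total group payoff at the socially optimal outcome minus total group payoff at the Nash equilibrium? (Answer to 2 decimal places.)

376.05 hours

The private return per contributed unit is 0.19 < 1 for everyone, so the Nash equilibrium is zero contribution and the group total is Σ E_j = 57 + 25 + 41 + 16 + 18 + 17 + 37 + 28 + 15 + 52 + 39 = 345.
Each contributed unit returns 2.090 to the group, so the social optimum is full contribution by everyone: group total = 2.090 × 345 = 721.05.
Efficiency loss = (2.090 − 1) × 345 = 376.05.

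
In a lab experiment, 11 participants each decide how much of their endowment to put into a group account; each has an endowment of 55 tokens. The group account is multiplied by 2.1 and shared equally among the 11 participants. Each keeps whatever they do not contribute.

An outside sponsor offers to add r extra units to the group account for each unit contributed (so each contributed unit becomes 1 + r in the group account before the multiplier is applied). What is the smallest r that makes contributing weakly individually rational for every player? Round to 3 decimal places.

4.238

With matching at rate r, one contributed unit becomes (1 + r) in the group account and returns 2.1 × (1 + r) / 11 to the contributor.
Setting this equal to 1: 1 + r = 11/2.1 = 5.2381.
So the minimum matching rate is r = 5.2381 − 1 = 4.238.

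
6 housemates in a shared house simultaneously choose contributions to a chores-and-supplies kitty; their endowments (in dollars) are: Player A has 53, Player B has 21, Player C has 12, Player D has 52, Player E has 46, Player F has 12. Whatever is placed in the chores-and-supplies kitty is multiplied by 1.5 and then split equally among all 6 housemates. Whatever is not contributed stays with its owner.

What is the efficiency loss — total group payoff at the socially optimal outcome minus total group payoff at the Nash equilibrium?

98.00 dollars

The private return per contributed unit is 1.5/6 = 0.2500 < 1 for every player regardless of endowment, so the Nash equilibrium is zero contribution and the group total is Σ E_j = 53 + 21 + 12 + 52 + 46 + 12 = 196.
Each contributed unit returns 1.500 to the group, so the social optimum is full contribution by everyone: group total = 1.500 × 196 = 294.00.
Efficiency loss = (1.500 − 1) × 196 = 98.00.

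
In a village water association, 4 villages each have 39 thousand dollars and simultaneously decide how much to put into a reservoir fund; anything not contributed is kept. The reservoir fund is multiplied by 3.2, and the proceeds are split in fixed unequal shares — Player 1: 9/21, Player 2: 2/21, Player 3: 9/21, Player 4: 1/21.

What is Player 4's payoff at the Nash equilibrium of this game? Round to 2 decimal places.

50.89 thousand dollars

A player with share s gets back 3.2·s per unit contributed, so full contribution is dominant for anyone with s > 1/3.2 = 0.3125 and zero contribution is dominant for anyone below.
Player 1 and Player 3 clear that bar, contributing 39 each; the remaining 2 contribute 0. Total contributed: 78.
Player 4 keeps 39 and receives 3.2 × 78 × 1/21 = 11.89 from the reservoir fund, for a payoff of 50.89.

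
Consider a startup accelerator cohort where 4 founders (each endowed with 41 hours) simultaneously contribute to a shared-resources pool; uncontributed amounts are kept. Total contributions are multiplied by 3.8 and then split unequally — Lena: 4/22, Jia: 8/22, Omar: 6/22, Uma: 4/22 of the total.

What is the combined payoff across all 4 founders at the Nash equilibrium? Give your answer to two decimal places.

Each unit j contributes comes back to j as 3.8 × (j's share), so j prefers to contribute only if that share exceeds 1/3.8 = 0.2632; otherwise keeping the unit dominates.
Jia and Omar clear that bar, contributing 41 each; the remaining 2 contribute 0. Total contributed: 82.
The shared-resources pool pays out 3.8 × 82 = 311.60 in total (split across the unequal shares, but the aggregate is all that matters for the group sum).
The 2 free-riders keep 41 each, adding 82. Group total = 82 + 311.60 = 393.60.

393.60 hours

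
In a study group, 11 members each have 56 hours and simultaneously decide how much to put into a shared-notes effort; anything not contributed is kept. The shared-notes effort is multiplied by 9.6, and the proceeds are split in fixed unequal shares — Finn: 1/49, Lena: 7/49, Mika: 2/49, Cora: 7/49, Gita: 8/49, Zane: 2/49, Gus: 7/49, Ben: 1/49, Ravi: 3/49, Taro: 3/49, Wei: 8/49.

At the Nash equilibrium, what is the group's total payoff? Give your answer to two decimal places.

For player j, contributing a unit is worthwhile iff 9.6 × (j's share) ≥ 1, i.e. iff j's share is at least 0.1042.
Lena, Cora, Gita, Gus and Wei clear that bar, contributing 56 each; the remaining 6 contribute 0. Total contributed: 280.
The shared-notes effort pays out 9.6 × 280 = 2688.00 in total (split across the unequal shares, but the aggregate is all that matters for the group sum).
The 6 free-riders keep 56 each, adding 336. Group total = 336 + 2688.00 = 3024.00.

3024.00 hours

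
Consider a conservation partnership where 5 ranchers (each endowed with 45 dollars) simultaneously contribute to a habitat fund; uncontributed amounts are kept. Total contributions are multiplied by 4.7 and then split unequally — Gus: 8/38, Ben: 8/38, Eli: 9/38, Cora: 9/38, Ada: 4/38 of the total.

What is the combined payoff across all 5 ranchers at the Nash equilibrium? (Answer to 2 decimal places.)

558.00 dollars

Each unit j contributes comes back to j as 4.7 × (j's share), so j prefers to contribute only if that share exceeds 1/4.7 = 0.2128; otherwise keeping the unit dominates.
The shares above 0.2128 belong to Eli and Cora, contributing 45 each; the remaining 3 contribute 0. Total contributed: 90.
The habitat fund pays out 4.7 × 90 = 423.00 in total (split across the unequal shares, but the aggregate is all that matters for the group sum).
The 3 free-riders keep 45 each, adding 135. Group total = 135 + 423.00 = 558.00.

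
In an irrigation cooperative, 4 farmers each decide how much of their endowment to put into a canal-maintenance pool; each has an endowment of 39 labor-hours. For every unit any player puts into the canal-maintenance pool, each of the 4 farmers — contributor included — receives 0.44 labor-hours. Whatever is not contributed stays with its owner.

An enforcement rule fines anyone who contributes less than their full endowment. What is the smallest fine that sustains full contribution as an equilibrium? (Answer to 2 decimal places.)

Given the others contribute fully, the best deviation is to contribute 0 (any partial contribution still incurs the fine and gives up units whose private return 0.44 is below 1).
Deviating from 39 to 0 saves 39 labor-hours but forfeits the deviator's share of the drop in the canal-maintenance pool: 0.44 × 39 = 17.16.
So the deviation gain is 39 − 17.16 = 21.84, and the fine must be at least 21.84 labor-hours to wipe it out.

21.84 labor-hours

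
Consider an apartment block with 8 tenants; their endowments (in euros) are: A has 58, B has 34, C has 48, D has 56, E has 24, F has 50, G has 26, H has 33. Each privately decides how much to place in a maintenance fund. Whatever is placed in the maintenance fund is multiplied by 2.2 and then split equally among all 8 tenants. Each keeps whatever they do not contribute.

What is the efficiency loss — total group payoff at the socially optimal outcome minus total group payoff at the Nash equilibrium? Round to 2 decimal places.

394.80 euros

The private return per contributed unit is 2.2/8 = 0.2750 < 1 for every player regardless of endowment, so the Nash equilibrium is zero contribution and the group total is Σ E_j = 58 + 34 + 48 + 56 + 24 + 50 + 26 + 33 = 329.
Each contributed unit returns 2.200 to the group, so the social optimum is full contribution by everyone: group total = 2.200 × 329 = 723.80.
Efficiency loss = (2.200 − 1) × 329 = 394.80.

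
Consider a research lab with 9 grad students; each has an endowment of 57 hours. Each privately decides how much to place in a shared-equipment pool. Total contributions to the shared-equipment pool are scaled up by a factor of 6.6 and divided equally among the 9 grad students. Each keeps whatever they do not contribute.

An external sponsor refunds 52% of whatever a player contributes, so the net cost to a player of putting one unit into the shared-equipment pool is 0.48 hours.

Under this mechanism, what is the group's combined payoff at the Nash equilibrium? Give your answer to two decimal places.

3652.56 hours

With the mechanism, a contributed unit returns (6.6/9) / 0.48 = 1.5278 per unit of net cost to the contributor — now above 1 — so contributing fully is weakly dominant for every player.
At the Nash equilibrium everyone contributes 57. Group total payoff = 9 × (57 × 0.52 + 6.6 × 57) = 3652.56.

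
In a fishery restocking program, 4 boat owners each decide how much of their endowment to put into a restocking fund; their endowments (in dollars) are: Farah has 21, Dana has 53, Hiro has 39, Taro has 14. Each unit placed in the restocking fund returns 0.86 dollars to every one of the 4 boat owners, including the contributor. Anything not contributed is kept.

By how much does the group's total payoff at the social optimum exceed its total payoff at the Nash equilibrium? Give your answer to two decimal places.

The private return per contributed unit is 0.86 < 1 for everyone, so the Nash equilibrium is zero contribution and the group total is Σ E_j = 21 + 53 + 39 + 14 = 127.
Each contributed unit returns 3.440 to the group, so the social optimum is full contribution by everyone: group total = 3.440 × 127 = 436.88.
Efficiency loss = (3.440 − 1) × 127 = 309.88.

309.88 dollars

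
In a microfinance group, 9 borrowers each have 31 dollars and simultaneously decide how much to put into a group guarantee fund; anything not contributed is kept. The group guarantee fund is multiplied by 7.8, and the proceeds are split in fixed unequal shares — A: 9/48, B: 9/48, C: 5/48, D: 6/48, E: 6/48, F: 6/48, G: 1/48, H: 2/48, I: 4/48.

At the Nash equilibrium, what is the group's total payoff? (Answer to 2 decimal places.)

For player j, contributing a unit is worthwhile iff 7.8 × (j's share) ≥ 1, i.e. iff j's share is at least 0.1282.
A and B are above the threshold, contributing 31 each; the remaining 7 contribute 0. Total contributed: 62.
The group guarantee fund pays out 7.8 × 62 = 483.60 in total (split across the unequal shares, but the aggregate is all that matters for the group sum).
The 7 free-riders keep 31 each, adding 217. Group total = 217 + 483.60 = 700.60.

700.60 dollars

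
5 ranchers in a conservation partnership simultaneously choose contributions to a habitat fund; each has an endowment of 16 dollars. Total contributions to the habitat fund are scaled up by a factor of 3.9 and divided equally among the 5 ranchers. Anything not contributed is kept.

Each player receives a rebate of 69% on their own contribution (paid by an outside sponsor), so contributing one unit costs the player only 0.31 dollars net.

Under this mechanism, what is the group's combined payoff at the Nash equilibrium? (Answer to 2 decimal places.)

The effective private return per unit is now (3.9/5) / 0.31 = 2.5161 > 1, so every player's dominant strategy flips to full contribution.
At the Nash equilibrium everyone contributes 16. Group total payoff = 5 × (16 × 0.69 + 3.9 × 16) = 367.20.

367.20 dollars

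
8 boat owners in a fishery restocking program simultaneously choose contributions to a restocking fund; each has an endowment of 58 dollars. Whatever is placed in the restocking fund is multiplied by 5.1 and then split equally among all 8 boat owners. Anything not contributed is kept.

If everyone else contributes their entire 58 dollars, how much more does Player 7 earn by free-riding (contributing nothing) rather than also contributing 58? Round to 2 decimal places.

Switching from a contribution of 58 to 0 lets Player 7 keep an extra 58 dollars, but lowers the restocking fund by 58, which costs Player 7 their own share of that drop: 5.1/8 × 58 = 36.97.
Net gain = 58 − 36.97 = 21.03. The private return per contributed unit (0.6375) is below 1, so free-riding is indeed the best response regardless of what the others do.

21.03 dollars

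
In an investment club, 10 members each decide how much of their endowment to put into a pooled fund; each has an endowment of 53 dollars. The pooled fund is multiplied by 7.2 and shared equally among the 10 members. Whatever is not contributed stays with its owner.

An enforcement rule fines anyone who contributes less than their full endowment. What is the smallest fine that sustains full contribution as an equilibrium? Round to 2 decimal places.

14.84 dollars

Given the others contribute fully, the best deviation is to contribute 0 (any partial contribution still incurs the fine and gives up units whose private return 0.7200 is below 1).
Deviating from 53 to 0 saves 53 dollars but forfeits the deviator's share of the drop in the pooled fund: 7.2/10 × 53 = 38.16.
So the deviation gain is 53 − 38.16 = 14.84, and the fine must be at least 14.84 dollars to wipe it out.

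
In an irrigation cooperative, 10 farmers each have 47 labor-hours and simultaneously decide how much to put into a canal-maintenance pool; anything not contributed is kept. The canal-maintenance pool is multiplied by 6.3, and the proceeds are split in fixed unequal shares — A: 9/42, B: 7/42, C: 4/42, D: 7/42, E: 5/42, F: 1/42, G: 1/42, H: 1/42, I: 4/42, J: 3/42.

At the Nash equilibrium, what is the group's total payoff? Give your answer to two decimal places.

Player j's private return per contributed unit is 6.3 × (j's share). Contributing is weakly dominant for j when that share is at least 1/6.3 = 0.1587, and contributing 0 is dominant otherwise.
A, B and D are above the threshold, contributing 47 each; the remaining 7 contribute 0. Total contributed: 141.
The canal-maintenance pool pays out 6.3 × 141 = 888.30 in total (split across the unequal shares, but the aggregate is all that matters for the group sum).
The 7 free-riders keep 47 each, adding 329. Group total = 329 + 888.30 = 1217.30.

1217.30 labor-hours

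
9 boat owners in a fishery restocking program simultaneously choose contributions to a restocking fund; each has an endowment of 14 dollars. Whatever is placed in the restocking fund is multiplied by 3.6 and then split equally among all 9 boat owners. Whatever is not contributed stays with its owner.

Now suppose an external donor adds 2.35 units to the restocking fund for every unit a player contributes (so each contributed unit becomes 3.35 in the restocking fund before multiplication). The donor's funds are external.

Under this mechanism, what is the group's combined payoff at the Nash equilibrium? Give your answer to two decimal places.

Under the mechanism each unit contributed yields 3.6 × 3.35 / 9 = 1.3400 back to its contributor per unit of net cost, which exceeds 1, making full contribution the dominant choice for everyone.
At the Nash equilibrium everyone contributes 14. Group total payoff = 3.6 × 3.35 × 126 = 1519.56.

1519.56 dollars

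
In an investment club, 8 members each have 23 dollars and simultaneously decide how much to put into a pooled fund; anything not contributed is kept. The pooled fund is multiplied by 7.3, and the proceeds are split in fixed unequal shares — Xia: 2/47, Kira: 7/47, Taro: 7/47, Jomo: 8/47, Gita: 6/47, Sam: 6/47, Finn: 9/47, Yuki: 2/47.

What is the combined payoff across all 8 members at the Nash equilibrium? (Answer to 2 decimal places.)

763.60 dollars

Player j's private return per contributed unit is 7.3 × (j's share). Contributing is weakly dominant for j when that share is at least 1/7.3 = 0.1370, and contributing 0 is dominant otherwise.
The shares above 0.1370 belong to Kira, Taro, Jomo and Finn, contributing 23 each; the remaining 4 contribute 0. Total contributed: 92.
The pooled fund pays out 7.3 × 92 = 671.60 in total (split across the unequal shares, but the aggregate is all that matters for the group sum).
The 4 free-riders keep 23 each, adding 92. Group total = 92 + 671.60 = 763.60.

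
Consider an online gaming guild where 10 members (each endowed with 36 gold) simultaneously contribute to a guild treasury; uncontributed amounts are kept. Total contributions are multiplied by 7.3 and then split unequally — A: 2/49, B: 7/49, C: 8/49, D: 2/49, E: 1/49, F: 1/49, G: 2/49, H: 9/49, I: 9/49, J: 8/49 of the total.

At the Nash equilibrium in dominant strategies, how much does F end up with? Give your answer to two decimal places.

62.82 gold

Each unit j contributes comes back to j as 7.3 × (j's share), so j prefers to contribute only if that share exceeds 1/7.3 = 0.1370; otherwise keeping the unit dominates.
B, C, H, I and J clear that bar, contributing 36 each; the remaining 5 contribute 0. Total contributed: 180.
F keeps 36 and receives 7.3 × 180 × 1/49 = 26.82 from the guild treasury, for a payoff of 62.82.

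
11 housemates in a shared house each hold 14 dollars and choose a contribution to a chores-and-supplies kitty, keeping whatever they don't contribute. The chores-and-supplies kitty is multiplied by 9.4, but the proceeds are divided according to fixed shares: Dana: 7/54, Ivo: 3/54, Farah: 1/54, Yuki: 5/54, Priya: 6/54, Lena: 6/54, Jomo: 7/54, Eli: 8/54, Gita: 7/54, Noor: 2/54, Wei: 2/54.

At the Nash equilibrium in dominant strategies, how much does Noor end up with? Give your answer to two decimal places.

43.24 dollars

A player with share s gets back 9.4·s per unit contributed, so full contribution is dominant for anyone with s > 1/9.4 = 0.1064 and zero contribution is dominant for anyone below.
The shares above 0.1064 belong to Dana, Priya, Lena, Jomo, Eli and Gita, contributing 14 each; the remaining 5 contribute 0. Total contributed: 84.
Noor keeps 14 and receives 9.4 × 84 × 2/54 = 29.24 from the chores-and-supplies kitty, for a payoff of 43.24.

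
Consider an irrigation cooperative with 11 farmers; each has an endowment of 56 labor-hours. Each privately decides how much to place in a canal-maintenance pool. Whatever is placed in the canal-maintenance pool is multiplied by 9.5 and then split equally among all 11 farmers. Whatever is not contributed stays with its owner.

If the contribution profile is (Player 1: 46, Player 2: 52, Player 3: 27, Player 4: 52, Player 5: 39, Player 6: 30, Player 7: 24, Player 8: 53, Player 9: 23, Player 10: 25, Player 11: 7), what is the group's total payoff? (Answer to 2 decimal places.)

Total contributed: 46 + 52 + 27 + 52 + 39 + 30 + 24 + 53 + 23 + 25 + 7 = 378; total kept: 11 × 56 − 378 = 238.
The canal-maintenance pool pays out 9.5 × 378 = 3591.00 in aggregate.
Group total = 238 + 3591.00 = 3829.00.

3829.00 labor-hours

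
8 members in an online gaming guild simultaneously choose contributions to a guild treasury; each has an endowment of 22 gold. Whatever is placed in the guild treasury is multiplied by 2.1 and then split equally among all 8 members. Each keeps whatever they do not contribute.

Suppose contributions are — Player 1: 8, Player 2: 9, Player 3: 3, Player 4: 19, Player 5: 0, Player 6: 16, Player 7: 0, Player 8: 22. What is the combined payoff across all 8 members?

Total contributed: 8 + 9 + 3 + 19 + 0 + 16 + 0 + 22 = 77; total kept: 8 × 22 − 77 = 99.
The guild treasury pays out 2.1 × 77 = 161.70 in aggregate.
Group total = 99 + 161.70 = 260.70.

260.70 gold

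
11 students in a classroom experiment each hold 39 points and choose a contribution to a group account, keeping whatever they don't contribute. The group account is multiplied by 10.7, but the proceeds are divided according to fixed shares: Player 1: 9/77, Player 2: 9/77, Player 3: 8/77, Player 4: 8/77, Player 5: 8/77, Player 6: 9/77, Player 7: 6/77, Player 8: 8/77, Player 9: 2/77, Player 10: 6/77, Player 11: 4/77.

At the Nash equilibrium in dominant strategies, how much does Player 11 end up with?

190.75 points

Player j's private return per contributed unit is 10.7 × (j's share). Contributing is weakly dominant for j when that share is at least 1/10.7 = 0.0935, and contributing 0 is dominant otherwise.
The shares above 0.0935 belong to Player 1, Player 2, Player 3, Player 4, Player 5, Player 6 and Player 8, contributing 39 each; the remaining 4 contribute 0. Total contributed: 273.
Player 11 keeps 39 and receives 10.7 × 273 × 4/77 = 151.75 from the group account, for a payoff of 190.75.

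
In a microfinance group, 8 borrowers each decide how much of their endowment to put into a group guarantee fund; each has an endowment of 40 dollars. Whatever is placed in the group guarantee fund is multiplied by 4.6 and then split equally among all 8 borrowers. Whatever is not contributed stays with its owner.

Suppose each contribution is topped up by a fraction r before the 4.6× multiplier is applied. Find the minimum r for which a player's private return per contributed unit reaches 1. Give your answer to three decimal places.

With matching at rate r, one contributed unit becomes (1 + r) in the group guarantee fund and returns 4.6 × (1 + r) / 8 to the contributor.
Setting this equal to 1: 1 + r = 8/4.6 = 1.7391.
So the minimum matching rate is r = 1.7391 − 1 = 0.739.

0.739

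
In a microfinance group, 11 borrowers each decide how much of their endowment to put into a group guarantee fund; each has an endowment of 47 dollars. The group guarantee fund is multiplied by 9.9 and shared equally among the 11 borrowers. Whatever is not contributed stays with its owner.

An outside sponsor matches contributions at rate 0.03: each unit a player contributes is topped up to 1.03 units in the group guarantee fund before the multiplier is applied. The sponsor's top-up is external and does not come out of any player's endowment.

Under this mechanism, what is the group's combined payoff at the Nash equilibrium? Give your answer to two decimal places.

With the mechanism, a contributed unit returns 9.9 × 1.03 / 11 = 0.9270 per unit of net cost — still below 1 — so contributing 0 remains dominant for every player.
Everyone keeps their endowment and the group total is 11 × 47 = 517.

517.00 dollars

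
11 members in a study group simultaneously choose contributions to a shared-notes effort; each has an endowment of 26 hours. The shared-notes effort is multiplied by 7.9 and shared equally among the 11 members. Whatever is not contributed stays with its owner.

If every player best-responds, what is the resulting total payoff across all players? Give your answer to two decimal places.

Each contributed unit returns 7.9/11 = 0.7182 to its contributor — below 1 — so contributing 0 is dominant for every player. At the Nash equilibrium everyone keeps their 26, and the group total is 11 × 26 = 286.

286.00 hours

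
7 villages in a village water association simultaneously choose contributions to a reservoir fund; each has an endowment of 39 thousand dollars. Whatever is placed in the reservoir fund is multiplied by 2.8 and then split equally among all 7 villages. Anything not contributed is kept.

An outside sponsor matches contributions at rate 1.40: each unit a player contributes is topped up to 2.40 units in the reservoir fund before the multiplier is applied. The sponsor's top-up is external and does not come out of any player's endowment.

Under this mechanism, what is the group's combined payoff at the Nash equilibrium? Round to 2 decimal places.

With the mechanism, a contributed unit returns 2.8 × 2.40 / 7 = 0.9600 per unit of net cost — still below 1 — so contributing 0 remains dominant for every player.
Everyone keeps their endowment and the group total is 7 × 39 = 273.

273.00 thousand dollars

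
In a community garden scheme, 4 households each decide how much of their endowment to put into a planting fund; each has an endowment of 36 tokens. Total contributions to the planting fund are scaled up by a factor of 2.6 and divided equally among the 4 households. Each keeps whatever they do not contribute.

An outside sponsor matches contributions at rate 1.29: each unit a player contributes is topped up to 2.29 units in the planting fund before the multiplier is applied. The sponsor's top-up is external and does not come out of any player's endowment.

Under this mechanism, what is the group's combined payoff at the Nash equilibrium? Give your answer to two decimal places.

857.38 tokens

With the mechanism, a contributed unit returns 2.6 × 2.29 / 4 = 1.4885 per unit of net cost to the contributor — now above 1 — so contributing fully is weakly dominant for every player.
So the Nash equilibrium is full contribution by all 4; the group earns 2.6 × 2.29 × 144 = 857.38.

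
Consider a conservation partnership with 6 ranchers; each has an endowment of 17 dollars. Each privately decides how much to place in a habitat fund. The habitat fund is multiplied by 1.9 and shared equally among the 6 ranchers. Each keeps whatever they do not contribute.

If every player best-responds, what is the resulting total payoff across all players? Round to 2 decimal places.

102.00 dollars

Each contributed unit returns 1.9/6 = 0.3167 to its contributor — below 1 — so contributing 0 is dominant for every player. At the Nash equilibrium everyone keeps their 17, and the group total is 6 × 17 = 102.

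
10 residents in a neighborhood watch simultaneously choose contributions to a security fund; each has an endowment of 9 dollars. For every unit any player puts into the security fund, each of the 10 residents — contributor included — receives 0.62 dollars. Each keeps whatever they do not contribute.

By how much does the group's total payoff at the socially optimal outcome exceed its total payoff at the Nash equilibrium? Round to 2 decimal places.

468.00 dollars

The private return per contributed unit is 0.62 < 1, so contributing 0 is dominant for every player. At the Nash equilibrium everyone keeps their 9, and the group total is 10 × 9 = 90.
Each contributed unit returns 6.200 to the group as a whole (0.62 to each of 10 players), which exceeds 1, so the social optimum is full contribution: group total = 6.200 × 90 = 558.00.
Efficiency loss = 558.00 − 90 = 468.00.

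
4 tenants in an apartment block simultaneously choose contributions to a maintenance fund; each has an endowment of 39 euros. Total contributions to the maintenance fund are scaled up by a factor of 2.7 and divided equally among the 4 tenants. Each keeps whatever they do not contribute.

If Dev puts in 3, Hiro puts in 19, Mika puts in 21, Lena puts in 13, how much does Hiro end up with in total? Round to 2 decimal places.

57.80 euros

Total contributed: 3 + 19 + 21 + 13 = 56.
Each receives 2.7 × 56 / 4 = 37.80 from the maintenance fund.
Hiro keeps 39 − 19 = 20, so Hiro's payoff is 20 + 37.80 = 57.80.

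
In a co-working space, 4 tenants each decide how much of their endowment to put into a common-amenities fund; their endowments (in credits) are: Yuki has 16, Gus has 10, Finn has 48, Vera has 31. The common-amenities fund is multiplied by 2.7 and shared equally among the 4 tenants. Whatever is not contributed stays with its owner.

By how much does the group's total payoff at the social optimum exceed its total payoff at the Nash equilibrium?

178.50 credits

The private return per contributed unit is 2.7/4 = 0.6750 < 1 for every player regardless of endowment, so the Nash equilibrium is zero contribution and the group total is Σ E_j = 16 + 10 + 48 + 31 = 105.
Each contributed unit returns 2.700 to the group, so the social optimum is full contribution by everyone: group total = 2.700 × 105 = 283.50.
Efficiency loss = (2.700 − 1) × 105 = 178.50.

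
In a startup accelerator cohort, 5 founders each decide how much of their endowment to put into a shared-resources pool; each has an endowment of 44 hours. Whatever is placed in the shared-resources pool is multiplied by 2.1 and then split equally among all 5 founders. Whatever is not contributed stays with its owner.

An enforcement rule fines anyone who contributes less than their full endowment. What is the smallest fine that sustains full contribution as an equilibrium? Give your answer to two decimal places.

25.52 hours

Given the others contribute fully, the best deviation is to contribute 0 (any partial contribution still incurs the fine and gives up units whose private return 0.4200 is below 1).
Deviating from 44 to 0 saves 44 hours but forfeits the deviator's share of the drop in the shared-resources pool: 2.1/5 × 44 = 18.48.
So the deviation gain is 44 − 18.48 = 25.52, and the fine must be at least 25.52 hours to wipe it out.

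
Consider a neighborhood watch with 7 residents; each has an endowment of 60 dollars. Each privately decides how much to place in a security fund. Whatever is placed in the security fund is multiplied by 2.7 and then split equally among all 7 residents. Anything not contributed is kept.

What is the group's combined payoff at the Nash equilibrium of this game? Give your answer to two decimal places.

420.00 dollars

Each contributed unit returns 2.7/7 = 0.3857 to its contributor — below 1 — so contributing 0 is dominant for every player. At the Nash equilibrium everyone keeps their 60, and the group total is 7 × 60 = 420.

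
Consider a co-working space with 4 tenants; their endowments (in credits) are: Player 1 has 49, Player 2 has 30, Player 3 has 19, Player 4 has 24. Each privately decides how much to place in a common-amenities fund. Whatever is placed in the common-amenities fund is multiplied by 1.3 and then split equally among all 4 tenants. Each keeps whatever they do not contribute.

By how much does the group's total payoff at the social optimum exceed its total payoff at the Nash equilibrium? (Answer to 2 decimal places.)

The private return per contributed unit is 1.3/4 = 0.3250 < 1 for every player regardless of endowment, so the Nash equilibrium is zero contribution and the group total is Σ E_j = 49 + 30 + 19 + 24 = 122.
Each contributed unit returns 1.300 to the group, so the social optimum is full contribution by everyone: group total = 1.300 × 122 = 158.60.
Efficiency loss = (1.300 − 1) × 122 = 36.60.

36.60 credits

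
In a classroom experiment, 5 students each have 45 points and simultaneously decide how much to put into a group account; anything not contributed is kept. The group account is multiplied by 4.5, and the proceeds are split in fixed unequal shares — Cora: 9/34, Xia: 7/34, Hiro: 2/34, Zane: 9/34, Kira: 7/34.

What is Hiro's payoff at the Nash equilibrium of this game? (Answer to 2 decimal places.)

68.82 points

A player with share s gets back 4.5·s per unit contributed, so full contribution is dominant for anyone with s > 1/4.5 = 0.2222 and zero contribution is dominant for anyone below.
Cora and Zane are above the threshold, contributing 45 each; the remaining 3 contribute 0. Total contributed: 90.
Hiro keeps 45 and receives 4.5 × 90 × 2/34 = 23.82 from the group account, for a payoff of 68.82.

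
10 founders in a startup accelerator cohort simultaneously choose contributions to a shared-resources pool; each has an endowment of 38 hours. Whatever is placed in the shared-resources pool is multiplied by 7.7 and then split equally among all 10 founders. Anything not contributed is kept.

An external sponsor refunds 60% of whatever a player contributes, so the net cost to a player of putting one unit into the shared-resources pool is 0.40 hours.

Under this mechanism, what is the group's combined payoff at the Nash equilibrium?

3154.00 hours

With the mechanism, a contributed unit returns (7.7/10) / 0.40 = 1.9250 per unit of net cost to the contributor — now above 1 — so contributing fully is weakly dominant for every player.
At the Nash equilibrium everyone contributes 38. Group total payoff = 10 × (38 × 0.60 + 7.7 × 38) = 3154.00.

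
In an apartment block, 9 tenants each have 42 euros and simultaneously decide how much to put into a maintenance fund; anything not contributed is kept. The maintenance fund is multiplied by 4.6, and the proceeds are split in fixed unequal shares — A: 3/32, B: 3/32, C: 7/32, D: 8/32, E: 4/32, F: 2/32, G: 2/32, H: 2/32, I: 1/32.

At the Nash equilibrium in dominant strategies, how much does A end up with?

Each unit j contributes comes back to j as 4.6 × (j's share), so j prefers to contribute only if that share exceeds 1/4.6 = 0.2174; otherwise keeping the unit dominates.
C and D clear that bar, contributing 42 each; the remaining 7 contribute 0. Total contributed: 84.
A keeps 42 and receives 4.6 × 84 × 3/32 = 36.23 from the maintenance fund, for a payoff of 78.23.

78.23 euros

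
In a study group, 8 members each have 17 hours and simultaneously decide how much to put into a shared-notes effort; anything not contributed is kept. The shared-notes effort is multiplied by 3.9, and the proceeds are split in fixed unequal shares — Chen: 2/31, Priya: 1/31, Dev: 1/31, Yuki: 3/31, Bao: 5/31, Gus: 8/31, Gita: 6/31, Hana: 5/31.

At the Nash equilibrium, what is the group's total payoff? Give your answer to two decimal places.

For player j, contributing a unit is worthwhile iff 3.9 × (j's share) ≥ 1, i.e. iff j's share is at least 0.2564.
The only share above 0.2564 is Gus's 8/31, contributing 17; the remaining 7 contribute 0. Total contributed: 17.
The shared-notes effort pays out 3.9 × 17 = 66.30 in total (split across the unequal shares, but the aggregate is all that matters for the group sum).
The 7 free-riders keep 17 each, adding 119. Group total = 119 + 66.30 = 185.30.

185.30 hours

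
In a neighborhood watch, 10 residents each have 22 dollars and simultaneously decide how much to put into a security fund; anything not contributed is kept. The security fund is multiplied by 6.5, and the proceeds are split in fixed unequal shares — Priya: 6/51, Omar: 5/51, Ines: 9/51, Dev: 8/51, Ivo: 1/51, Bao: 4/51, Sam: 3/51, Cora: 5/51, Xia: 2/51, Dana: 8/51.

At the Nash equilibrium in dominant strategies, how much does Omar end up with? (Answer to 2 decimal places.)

64.06 dollars

Each unit j contributes comes back to j as 6.5 × (j's share), so j prefers to contribute only if that share exceeds 1/6.5 = 0.1538; otherwise keeping the unit dominates.
Ines, Dev and Dana clear that bar, contributing 22 each; the remaining 7 contribute 0. Total contributed: 66.
Omar keeps 22 and receives 6.5 × 66 × 5/51 = 42.06 from the security fund, for a payoff of 64.06.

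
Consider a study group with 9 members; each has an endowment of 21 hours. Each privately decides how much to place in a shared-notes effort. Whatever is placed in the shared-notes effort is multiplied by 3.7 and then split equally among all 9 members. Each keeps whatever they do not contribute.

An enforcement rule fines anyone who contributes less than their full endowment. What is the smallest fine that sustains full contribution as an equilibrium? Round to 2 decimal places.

Given the others contribute fully, the best deviation is to contribute 0 (any partial contribution still incurs the fine and gives up units whose private return 0.4111 is below 1).
Deviating from 21 to 0 saves 21 hours but forfeits the deviator's share of the drop in the shared-notes effort: 3.7/9 × 21 = 8.63.
So the deviation gain is 21 − 8.63 = 12.37, and the fine must be at least 12.37 hours to wipe it out.

12.37 hours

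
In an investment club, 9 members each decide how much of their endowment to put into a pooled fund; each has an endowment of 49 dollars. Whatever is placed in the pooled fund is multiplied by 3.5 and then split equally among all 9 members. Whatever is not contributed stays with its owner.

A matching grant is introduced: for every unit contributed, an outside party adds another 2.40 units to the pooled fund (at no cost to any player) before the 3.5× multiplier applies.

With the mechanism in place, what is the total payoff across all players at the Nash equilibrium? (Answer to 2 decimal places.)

The effective private return per unit is now 3.5 × 3.40 / 9 = 1.3222 > 1, so every player's dominant strategy flips to full contribution.
So the Nash equilibrium is full contribution by all 9; the group earns 3.5 × 3.40 × 441 = 5247.90.

5247.90 dollars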